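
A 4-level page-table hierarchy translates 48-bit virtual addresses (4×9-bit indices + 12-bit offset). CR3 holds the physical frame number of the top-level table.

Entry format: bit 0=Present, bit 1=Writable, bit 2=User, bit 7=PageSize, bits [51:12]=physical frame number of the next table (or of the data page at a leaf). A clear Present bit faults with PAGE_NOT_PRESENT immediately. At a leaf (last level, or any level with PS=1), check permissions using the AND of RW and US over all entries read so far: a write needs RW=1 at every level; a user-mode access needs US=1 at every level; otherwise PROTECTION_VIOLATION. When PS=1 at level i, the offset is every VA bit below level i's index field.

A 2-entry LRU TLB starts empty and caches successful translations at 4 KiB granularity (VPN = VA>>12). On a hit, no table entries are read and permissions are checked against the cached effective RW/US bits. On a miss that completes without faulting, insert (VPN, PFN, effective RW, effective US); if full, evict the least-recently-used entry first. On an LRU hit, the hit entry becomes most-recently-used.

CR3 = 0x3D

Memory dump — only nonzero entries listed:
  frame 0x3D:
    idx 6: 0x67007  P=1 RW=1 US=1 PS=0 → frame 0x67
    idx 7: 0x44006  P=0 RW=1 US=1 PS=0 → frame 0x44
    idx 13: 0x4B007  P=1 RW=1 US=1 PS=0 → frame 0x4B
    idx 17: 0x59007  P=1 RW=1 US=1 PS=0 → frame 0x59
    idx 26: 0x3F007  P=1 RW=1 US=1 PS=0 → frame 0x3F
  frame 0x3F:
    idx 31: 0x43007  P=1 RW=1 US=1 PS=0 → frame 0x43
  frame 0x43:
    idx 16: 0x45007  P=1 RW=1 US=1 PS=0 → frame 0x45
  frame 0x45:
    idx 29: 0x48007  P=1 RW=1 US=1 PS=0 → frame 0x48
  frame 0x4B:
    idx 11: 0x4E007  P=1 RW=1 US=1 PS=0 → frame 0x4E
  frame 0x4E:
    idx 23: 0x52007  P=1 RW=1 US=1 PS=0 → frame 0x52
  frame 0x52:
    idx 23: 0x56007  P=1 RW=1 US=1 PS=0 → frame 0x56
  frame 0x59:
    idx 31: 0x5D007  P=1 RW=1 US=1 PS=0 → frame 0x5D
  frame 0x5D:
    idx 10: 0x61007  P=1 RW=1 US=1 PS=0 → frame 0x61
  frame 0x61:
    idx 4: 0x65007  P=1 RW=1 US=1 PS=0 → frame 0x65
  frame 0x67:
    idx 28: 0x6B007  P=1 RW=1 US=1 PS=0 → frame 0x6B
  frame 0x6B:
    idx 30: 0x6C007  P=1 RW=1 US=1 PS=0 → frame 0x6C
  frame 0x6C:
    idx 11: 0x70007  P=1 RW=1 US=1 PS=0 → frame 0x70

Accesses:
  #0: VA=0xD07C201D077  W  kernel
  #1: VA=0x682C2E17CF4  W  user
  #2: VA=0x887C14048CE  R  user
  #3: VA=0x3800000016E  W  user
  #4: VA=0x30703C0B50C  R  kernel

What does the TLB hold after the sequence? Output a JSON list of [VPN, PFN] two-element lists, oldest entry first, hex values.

Walk each access:
#0 VA=0xD07C201D077 (w,kernel):
  L0 @0x3D[26] → 0x3F007  P=1,RW=1,US=1,PS=0
  L1 @0x3F[31] → 0x43007  P=1,RW=1,US=1,PS=0
  L2 @0x43[16] → 0x45007  P=1,RW=1,US=1,PS=0
  L3 @0x45[29] → 0x48007  P=1,RW=1,US=1,PS=0
  ⇒ phys 0x48077  [4 reads]
#1 VA=0x682C2E17CF4 (w,user):
  L0 @0x3D[13] → 0x4B007  P=1,RW=1,US=1,PS=0
  L1 @0x4B[11] → 0x4E007  P=1,RW=1,US=1,PS=0
  L2 @0x4E[23] → 0x52007  P=1,RW=1,US=1,PS=0
  L3 @0x52[23] → 0x56007  P=1,RW=1,US=1,PS=0
  ⇒ phys 0x56CF4  [4 reads]
#2 VA=0x887C14048CE (r,user):
  L0 @0x3D[17] → 0x59007  P=1,RW=1,US=1,PS=0
  L1 @0x59[31] → 0x5D007  P=1,RW=1,US=1,PS=0
  L2 @0x5D[10] → 0x61007  P=1,RW=1,US=1,PS=0
  L3 @0x61[4] → 0x65007  P=1,RW=1,US=1,PS=0
  ⇒ phys 0x658CE  [4 reads]
#3 VA=0x3800000016E (w,user):
  L0 @0x3D[7] → 0x44006  P=0,RW=1,US=1,PS=0
  ✗ PAGE_NOT_PRESENT  [1 reads]
#4 VA=0x30703C0B50C (r,kernel):
  L0 @0x3D[6] → 0x67007  P=1,RW=1,US=1,PS=0
  L1 @0x67[28] → 0x6B007  P=1,RW=1,US=1,PS=0
  L2 @0x6B[30] → 0x6C007  P=1,RW=1,US=1,PS=0
  L3 @0x6C[11] → 0x70007  P=1,RW=1,US=1,PS=0
  ⇒ phys 0x7050C  [4 reads]

TLB: [["0x887C1404", "0x65"], ["0x30703C0B", "0x70"]]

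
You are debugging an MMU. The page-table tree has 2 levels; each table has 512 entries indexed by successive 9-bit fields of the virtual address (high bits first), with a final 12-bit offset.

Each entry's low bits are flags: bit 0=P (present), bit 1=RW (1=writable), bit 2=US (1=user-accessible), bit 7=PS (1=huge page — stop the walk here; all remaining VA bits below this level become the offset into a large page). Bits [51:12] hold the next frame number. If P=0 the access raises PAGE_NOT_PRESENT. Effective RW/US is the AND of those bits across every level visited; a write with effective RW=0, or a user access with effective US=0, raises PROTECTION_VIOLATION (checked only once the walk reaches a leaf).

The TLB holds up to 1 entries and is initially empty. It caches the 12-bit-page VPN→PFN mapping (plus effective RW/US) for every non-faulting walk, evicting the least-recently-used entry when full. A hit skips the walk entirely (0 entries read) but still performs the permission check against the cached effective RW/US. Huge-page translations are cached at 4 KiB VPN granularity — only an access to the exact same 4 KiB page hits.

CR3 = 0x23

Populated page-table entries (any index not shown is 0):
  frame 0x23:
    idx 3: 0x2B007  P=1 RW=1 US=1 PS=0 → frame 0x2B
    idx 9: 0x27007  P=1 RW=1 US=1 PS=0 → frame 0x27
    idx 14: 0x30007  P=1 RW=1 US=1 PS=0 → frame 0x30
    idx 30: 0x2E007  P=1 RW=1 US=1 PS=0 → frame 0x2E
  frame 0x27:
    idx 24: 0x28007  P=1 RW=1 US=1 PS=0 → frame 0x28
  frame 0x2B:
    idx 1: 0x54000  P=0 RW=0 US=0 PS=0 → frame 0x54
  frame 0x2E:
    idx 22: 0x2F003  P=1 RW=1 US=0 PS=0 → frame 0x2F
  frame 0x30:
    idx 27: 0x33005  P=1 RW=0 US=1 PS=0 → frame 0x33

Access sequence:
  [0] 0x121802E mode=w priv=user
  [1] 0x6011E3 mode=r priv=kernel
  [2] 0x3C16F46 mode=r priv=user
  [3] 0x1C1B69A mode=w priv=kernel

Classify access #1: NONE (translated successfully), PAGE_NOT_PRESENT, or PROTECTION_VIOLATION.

Per-access translation:
#0 VA=0x121802E (w,user):
  L0: frame=0x23 idx=9 entry=0x27007 [P=1 RW=1 US=1 PS=0]
  L1: frame=0x27 idx=24 entry=0x28007 [P=1 RW=1 US=1 PS=0]
  ✓ 0x2802E  — 2 lookups
#1 VA=0x6011E3 (r,kernel):
  L0: frame=0x23 idx=3 entry=0x2B007 [P=1 RW=1 US=1 PS=0]
  L1: frame=0x2B idx=1 entry=0x54000 [P=0 RW=0 US=0 PS=0]
  ✗ PAGE_NOT_PRESENT  [2 reads]
#2 VA=0x3C16F46 (r,user):
  L0: frame=0x23 idx=30 entry=0x2E007 [P=1 RW=1 US=1 PS=0]
  L1: frame=0x2E idx=22 entry=0x2F003 [P=1 RW=1 US=0 PS=0]
  ✗ PROTECTION_VIOLATION  [2 reads]
#3 VA=0x1C1B69A (w,kernel):
  L0: frame=0x23 idx=14 entry=0x30007 [P=1 RW=1 US=1 PS=0]
  L1: frame=0x30 idx=27 entry=0x33005 [P=1 RW=0 US=1 PS=0]
  ✗ PROTECTION_VIOLATION  [2 reads]

Access #1 fault: PAGE_NOT_PRESENT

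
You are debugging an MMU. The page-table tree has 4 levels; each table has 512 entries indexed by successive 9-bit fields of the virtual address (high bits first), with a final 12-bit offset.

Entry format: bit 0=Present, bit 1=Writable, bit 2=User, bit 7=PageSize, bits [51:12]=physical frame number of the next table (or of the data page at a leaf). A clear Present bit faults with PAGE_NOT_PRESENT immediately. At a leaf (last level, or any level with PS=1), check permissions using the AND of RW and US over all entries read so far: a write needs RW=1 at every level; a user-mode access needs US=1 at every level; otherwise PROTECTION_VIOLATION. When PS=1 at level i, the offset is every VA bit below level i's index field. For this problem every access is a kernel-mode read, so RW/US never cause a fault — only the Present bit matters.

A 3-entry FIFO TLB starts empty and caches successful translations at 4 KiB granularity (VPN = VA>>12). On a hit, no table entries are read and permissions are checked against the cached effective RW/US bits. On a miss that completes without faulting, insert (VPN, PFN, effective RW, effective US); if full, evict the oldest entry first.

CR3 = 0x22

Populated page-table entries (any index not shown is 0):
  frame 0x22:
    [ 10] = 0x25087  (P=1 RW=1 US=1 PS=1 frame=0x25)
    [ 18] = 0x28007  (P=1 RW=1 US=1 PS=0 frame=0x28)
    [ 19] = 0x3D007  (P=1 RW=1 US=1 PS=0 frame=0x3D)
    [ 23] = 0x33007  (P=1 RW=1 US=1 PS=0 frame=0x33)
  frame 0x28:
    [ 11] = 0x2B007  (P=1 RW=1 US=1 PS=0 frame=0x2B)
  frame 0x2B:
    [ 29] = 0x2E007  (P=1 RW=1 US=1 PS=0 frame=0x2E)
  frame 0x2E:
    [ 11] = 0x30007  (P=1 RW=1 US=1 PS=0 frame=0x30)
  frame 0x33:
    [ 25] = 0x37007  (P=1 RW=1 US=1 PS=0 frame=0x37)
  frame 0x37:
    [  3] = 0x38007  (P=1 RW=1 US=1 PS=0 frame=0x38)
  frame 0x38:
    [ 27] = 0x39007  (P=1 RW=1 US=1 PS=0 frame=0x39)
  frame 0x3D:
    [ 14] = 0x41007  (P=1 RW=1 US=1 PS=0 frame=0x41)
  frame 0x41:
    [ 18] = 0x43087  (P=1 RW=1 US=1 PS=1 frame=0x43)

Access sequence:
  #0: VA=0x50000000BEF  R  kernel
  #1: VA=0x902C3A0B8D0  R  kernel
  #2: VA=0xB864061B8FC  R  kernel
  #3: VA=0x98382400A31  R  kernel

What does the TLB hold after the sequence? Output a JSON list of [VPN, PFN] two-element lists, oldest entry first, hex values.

Walk each access:
#0 VA=0x50000000BEF (r,kernel):
  L0: frame=0x22 idx=10 entry=0x25087 [P=1 RW=1 US=1 PS=1]
  ⇒ phys 0x25BEF (huge @L0)  [1 reads]
#1 VA=0x902C3A0B8D0 (r,kernel):
  L0: frame=0x22 idx=18 entry=0x28007 [P=1 RW=1 US=1 PS=0]
  L1: frame=0x28 idx=11 entry=0x2B007 [P=1 RW=1 US=1 PS=0]
  L2: frame=0x2B idx=29 entry=0x2E007 [P=1 RW=1 US=1 PS=0]
  L3: frame=0x2E idx=11 entry=0x30007 [P=1 RW=1 US=1 PS=0]
  ⇒ phys 0x308D0  [4 reads]
#2 VA=0xB864061B8FC (r,kernel):
  L0: frame=0x22 idx=23 entry=0x33007 [P=1 RW=1 US=1 PS=0]
  L1: frame=0x33 idx=25 entry=0x37007 [P=1 RW=1 US=1 PS=0]
  L2: frame=0x37 idx=3 entry=0x38007 [P=1 RW=1 US=1 PS=0]
  L3: frame=0x38 idx=27 entry=0x39007 [P=1 RW=1 US=1 PS=0]
  ⇒ phys 0x398FC  [4 reads]
#3 VA=0x98382400A31 (r,kernel):
  L0: frame=0x22 idx=19 entry=0x3D007 [P=1 RW=1 US=1 PS=0]
  L1: frame=0x3D idx=14 entry=0x41007 [P=1 RW=1 US=1 PS=0]
  L2: frame=0x41 idx=18 entry=0x43087 [P=1 RW=1 US=1 PS=1]
  ⇒ phys 0x43A31 (huge @L2)  [3 reads]

TLB: [["0x902C3A0B", "0x30"], ["0xB864061B", "0x39"], ["0x98382400", "0x43"]]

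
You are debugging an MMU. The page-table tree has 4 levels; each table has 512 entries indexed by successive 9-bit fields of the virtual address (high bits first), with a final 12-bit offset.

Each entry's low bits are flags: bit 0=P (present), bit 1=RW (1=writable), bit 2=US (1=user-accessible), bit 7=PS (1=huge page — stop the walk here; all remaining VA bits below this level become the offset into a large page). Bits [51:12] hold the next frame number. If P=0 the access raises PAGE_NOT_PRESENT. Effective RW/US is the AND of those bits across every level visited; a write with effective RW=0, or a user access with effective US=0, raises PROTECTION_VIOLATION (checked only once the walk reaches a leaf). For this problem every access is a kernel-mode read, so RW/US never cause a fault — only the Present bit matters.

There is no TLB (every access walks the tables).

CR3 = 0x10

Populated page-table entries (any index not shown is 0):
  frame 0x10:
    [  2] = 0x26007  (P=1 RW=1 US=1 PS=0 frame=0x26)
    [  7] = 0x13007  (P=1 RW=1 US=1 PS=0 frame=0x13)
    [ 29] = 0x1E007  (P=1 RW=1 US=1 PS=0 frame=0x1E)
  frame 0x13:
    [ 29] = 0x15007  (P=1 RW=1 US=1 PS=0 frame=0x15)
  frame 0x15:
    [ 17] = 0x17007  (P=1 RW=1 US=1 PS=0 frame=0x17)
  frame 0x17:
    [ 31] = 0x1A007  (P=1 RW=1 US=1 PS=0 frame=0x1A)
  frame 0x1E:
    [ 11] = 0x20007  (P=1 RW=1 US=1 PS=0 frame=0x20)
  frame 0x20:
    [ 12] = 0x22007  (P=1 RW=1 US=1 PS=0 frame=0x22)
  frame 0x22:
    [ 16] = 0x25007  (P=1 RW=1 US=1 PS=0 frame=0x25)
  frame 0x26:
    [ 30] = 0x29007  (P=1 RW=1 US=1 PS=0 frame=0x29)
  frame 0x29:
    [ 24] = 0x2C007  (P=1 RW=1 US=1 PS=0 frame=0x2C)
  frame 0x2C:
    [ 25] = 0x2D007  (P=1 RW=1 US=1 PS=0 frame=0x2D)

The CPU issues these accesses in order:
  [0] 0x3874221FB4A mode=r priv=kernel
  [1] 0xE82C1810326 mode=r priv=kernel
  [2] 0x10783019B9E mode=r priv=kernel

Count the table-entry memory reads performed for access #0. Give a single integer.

Trace:
#0 VA=0x3874221FB4A (r,kernel):
  L0 @0x10[7] → 0x13007  P=1,RW=1,US=1,PS=0
  L1 @0x13[29] → 0x15007  P=1,RW=1,US=1,PS=0
  L2 @0x15[17] → 0x17007  P=1,RW=1,US=1,PS=0
  L3 @0x17[31] → 0x1A007  P=1,RW=1,US=1,PS=0
  ⇒ phys 0x1AB4A  [4 reads]
#1 VA=0xE82C1810326 (r,kernel):
  L0 @0x10[29] → 0x1E007  P=1,RW=1,US=1,PS=0
  L1 @0x1E[11] → 0x20007  P=1,RW=1,US=1,PS=0
  L2 @0x20[12] → 0x22007  P=1,RW=1,US=1,PS=0
  L3 @0x22[16] → 0x25007  P=1,RW=1,US=1,PS=0
  ⇒ phys 0x25326  [4 reads]
#2 VA=0x10783019B9E (r,kernel):
  L0 @0x10[2] → 0x26007  P=1,RW=1,US=1,PS=0
  L1 @0x26[30] → 0x29007  P=1,RW=1,US=1,PS=0
  L2 @0x29[24] → 0x2C007  P=1,RW=1,US=1,PS=0
  L3 @0x2C[25] → 0x2D007  P=1,RW=1,US=1,PS=0
  ⇒ phys 0x2DB9E  [4 reads]

Entries read for #0: 4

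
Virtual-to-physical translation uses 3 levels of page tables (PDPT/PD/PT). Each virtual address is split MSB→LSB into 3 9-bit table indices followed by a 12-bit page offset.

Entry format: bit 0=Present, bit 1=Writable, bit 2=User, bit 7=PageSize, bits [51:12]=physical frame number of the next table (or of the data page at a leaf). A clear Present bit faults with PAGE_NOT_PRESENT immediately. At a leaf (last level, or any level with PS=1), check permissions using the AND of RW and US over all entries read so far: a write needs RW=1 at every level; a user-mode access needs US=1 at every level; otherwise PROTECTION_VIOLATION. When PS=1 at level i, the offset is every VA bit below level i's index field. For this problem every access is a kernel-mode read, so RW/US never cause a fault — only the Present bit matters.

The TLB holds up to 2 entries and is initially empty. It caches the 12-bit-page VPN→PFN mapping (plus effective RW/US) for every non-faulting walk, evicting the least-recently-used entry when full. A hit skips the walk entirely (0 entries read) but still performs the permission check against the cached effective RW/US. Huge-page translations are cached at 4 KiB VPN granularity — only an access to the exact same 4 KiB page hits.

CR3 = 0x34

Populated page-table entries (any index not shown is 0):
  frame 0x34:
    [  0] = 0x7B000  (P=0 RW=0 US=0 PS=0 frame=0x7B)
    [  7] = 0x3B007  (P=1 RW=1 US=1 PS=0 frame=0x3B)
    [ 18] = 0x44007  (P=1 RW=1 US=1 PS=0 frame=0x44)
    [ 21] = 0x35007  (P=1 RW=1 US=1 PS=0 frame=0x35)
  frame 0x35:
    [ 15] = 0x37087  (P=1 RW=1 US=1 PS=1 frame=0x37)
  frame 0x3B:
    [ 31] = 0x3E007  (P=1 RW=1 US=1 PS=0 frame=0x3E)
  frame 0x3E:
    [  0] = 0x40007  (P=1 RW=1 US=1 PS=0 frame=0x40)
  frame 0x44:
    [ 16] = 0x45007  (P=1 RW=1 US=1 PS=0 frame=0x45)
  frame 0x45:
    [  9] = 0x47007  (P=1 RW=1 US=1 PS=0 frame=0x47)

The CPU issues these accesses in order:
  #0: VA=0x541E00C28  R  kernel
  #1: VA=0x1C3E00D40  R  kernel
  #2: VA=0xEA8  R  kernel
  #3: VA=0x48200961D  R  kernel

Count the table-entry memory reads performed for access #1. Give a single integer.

Per-access translation:
#0 VA=0x541E00C28 (r,kernel):
  [0] read 0x34 idx=21: raw=0x35007 flags P=1 W=1 U=1 S=0
  [1] read 0x35 idx=15: raw=0x37087 flags P=1 W=1 U=1 S=1
  ✓ 0x37C28 (huge @L1)  — 2 lookups
#1 VA=0x1C3E00D40 (r,kernel):
  [0] read 0x34 idx=7: raw=0x3B007 flags P=1 W=1 U=1 S=0
  [1] read 0x3B idx=31: raw=0x3E007 flags P=1 W=1 U=1 S=0
  [2] read 0x3E idx=0: raw=0x40007 flags P=1 W=1 U=1 S=0
  ✓ 0x40D40  — 3 lookups
#2 VA=0xEA8 (r,kernel):
  [0] read 0x34 idx=0: raw=0x7B000 flags P=0 W=0 U=0 S=0
  ✗ PAGE_NOT_PRESENT  [1 reads]
#3 VA=0x48200961D (r,kernel):
  [0] read 0x34 idx=18: raw=0x44007 flags P=1 W=1 U=1 S=0
  [1] read 0x44 idx=16: raw=0x45007 flags P=1 W=1 U=1 S=0
  [2] read 0x45 idx=9: raw=0x47007 flags P=1 W=1 U=1 S=0
  ✓ 0x4761D  — 3 lookups

Entries read for #1: 3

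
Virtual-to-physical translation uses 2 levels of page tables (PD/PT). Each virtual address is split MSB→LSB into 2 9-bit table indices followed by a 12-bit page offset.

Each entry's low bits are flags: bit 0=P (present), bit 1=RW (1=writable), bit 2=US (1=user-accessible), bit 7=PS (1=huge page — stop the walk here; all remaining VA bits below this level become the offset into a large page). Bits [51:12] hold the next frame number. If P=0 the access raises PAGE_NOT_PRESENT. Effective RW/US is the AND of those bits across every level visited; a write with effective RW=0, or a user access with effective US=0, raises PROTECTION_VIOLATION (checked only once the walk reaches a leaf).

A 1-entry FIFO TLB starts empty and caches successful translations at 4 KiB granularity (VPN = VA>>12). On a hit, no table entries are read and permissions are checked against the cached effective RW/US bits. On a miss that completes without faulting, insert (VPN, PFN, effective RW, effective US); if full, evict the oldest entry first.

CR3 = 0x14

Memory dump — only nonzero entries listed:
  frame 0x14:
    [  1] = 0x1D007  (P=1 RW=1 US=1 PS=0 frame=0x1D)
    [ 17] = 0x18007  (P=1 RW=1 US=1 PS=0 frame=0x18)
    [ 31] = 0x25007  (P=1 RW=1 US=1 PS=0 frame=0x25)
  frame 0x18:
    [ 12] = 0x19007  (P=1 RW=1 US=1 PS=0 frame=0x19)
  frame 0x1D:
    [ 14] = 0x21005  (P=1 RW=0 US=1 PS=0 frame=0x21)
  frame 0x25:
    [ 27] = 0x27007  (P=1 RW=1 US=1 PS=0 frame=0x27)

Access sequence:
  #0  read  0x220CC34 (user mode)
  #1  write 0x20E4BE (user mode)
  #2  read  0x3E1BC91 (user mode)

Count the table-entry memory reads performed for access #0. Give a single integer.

Trace:
#0 VA=0x220CC34 (r,user):
  lvl0: tbl 0x14, slot 17 ⇒ 0x18007 (P1/RW1/US1/PS0)
  lvl1: tbl 0x18, slot 12 ⇒ 0x19007 (P1/RW1/US1/PS0)
  → PA=0x19C34  (2 entries read)
#1 VA=0x20E4BE (w,user):
  lvl0: tbl 0x14, slot 1 ⇒ 0x1D007 (P1/RW1/US1/PS0)
  lvl1: tbl 0x1D, slot 14 ⇒ 0x21005 (P1/RW0/US1/PS0)
  ✗ PROTECTION_VIOLATION  [2 reads]
#2 VA=0x3E1BC91 (r,user):
  lvl0: tbl 0x14, slot 31 ⇒ 0x25007 (P1/RW1/US1/PS0)
  lvl1: tbl 0x25, slot 27 ⇒ 0x27007 (P1/RW1/US1/PS0)
  → PA=0x27C91  (2 entries read)

Entries read for #0: 2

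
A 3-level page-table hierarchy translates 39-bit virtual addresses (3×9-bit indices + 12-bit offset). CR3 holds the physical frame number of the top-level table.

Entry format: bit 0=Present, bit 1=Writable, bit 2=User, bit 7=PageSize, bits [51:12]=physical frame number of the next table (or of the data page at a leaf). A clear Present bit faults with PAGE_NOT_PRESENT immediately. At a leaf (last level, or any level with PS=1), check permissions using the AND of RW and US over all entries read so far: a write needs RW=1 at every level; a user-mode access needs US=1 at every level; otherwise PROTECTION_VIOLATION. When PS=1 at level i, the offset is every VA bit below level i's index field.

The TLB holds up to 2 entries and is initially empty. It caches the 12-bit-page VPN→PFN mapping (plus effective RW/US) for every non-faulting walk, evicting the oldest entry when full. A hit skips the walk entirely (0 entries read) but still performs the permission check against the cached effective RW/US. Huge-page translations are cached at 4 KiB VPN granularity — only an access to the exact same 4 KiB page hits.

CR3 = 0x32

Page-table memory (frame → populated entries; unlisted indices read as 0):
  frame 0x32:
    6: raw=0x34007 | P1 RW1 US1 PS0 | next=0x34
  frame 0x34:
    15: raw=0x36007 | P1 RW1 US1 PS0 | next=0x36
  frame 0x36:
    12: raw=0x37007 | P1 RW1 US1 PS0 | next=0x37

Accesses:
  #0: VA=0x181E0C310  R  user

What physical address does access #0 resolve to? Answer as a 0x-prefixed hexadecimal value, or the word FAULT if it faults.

Walk each access:
#0 VA=0x181E0C310 (r,user):
  L0 @0x32[6] → 0x34007  P=1,RW=1,US=1,PS=0
  L1 @0x34[15] → 0x36007  P=1,RW=1,US=1,PS=0
  L2 @0x36[12] → 0x37007  P=1,RW=1,US=1,PS=0
  → PA=0x37310  (3 entries read)

Access #0 PA: 0x37310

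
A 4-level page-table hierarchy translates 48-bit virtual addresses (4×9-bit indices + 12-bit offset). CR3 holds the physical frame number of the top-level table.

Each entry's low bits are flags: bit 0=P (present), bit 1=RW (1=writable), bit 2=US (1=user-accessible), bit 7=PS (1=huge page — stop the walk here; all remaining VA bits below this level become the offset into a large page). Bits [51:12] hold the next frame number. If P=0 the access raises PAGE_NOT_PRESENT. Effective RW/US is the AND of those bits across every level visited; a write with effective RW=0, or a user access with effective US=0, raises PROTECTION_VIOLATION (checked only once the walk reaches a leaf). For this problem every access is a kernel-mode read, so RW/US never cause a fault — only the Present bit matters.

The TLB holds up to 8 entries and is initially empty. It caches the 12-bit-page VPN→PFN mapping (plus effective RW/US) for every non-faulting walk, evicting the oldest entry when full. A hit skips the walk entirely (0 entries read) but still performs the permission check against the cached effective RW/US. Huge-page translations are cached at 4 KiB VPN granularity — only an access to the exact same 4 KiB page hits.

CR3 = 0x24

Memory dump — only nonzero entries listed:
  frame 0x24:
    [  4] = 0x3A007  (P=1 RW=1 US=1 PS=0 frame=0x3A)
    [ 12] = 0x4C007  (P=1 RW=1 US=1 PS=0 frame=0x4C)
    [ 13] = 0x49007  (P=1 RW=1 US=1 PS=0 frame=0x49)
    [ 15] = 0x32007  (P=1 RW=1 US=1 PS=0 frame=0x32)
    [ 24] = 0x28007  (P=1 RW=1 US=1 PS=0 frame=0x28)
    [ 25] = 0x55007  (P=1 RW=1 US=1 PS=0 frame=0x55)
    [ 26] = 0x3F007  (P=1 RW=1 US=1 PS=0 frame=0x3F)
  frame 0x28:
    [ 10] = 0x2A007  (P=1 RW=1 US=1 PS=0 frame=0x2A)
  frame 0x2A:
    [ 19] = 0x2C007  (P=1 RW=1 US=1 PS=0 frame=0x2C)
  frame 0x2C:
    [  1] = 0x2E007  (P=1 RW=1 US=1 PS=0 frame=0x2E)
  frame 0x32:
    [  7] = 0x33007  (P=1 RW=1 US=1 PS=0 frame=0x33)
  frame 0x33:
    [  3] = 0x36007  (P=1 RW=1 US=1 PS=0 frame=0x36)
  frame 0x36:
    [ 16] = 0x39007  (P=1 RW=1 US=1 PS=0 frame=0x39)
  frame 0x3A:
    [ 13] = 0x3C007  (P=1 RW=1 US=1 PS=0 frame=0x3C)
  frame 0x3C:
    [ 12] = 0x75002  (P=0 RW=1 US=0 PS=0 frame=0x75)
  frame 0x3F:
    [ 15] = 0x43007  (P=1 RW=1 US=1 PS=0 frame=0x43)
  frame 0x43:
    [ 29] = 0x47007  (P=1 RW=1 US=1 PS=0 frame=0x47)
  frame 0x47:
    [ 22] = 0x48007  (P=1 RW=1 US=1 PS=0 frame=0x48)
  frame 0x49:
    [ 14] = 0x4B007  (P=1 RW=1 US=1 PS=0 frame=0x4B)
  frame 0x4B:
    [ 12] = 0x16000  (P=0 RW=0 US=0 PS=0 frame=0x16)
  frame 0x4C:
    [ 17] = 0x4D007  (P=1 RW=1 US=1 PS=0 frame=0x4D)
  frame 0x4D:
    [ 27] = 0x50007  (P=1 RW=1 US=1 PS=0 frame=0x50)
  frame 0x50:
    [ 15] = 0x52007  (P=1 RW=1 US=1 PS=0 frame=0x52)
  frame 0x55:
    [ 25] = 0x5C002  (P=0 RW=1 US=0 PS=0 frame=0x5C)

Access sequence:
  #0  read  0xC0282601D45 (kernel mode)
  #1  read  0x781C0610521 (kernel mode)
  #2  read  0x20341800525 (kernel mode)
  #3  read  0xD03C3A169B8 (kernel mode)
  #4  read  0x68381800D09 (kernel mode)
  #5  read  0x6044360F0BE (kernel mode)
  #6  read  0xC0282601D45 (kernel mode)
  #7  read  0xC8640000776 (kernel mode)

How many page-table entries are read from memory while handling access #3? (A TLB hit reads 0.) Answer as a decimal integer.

Walk each access:
#0 VA=0xC0282601D45 (r,kernel):
  lvl0: tbl 0x24, slot 24 ⇒ 0x28007 (P1/RW1/US1/PS0)
  lvl1: tbl 0x28, slot 10 ⇒ 0x2A007 (P1/RW1/US1/PS0)
  lvl2: tbl 0x2A, slot 19 ⇒ 0x2C007 (P1/RW1/US1/PS0)
  lvl3: tbl 0x2C, slot 1 ⇒ 0x2E007 (P1/RW1/US1/PS0)
  → PA=0x2ED45  (4 entries read)
#1 VA=0x781C0610521 (r,kernel):
  lvl0: tbl 0x24, slot 15 ⇒ 0x32007 (P1/RW1/US1/PS0)
  lvl1: tbl 0x32, slot 7 ⇒ 0x33007 (P1/RW1/US1/PS0)
  lvl2: tbl 0x33, slot 3 ⇒ 0x36007 (P1/RW1/US1/PS0)
  lvl3: tbl 0x36, slot 16 ⇒ 0x39007 (P1/RW1/US1/PS0)
  → PA=0x39521  (4 entries read)
#2 VA=0x20341800525 (r,kernel):
  lvl0: tbl 0x24, slot 4 ⇒ 0x3A007 (P1/RW1/US1/PS0)
  lvl1: tbl 0x3A, slot 13 ⇒ 0x3C007 (P1/RW1/US1/PS0)
  lvl2: tbl 0x3C, slot 12 ⇒ 0x75002 (P0/RW1/US0/PS0)
  → PAGE_NOT_PRESENT  (3 entries read)
#3 VA=0xD03C3A169B8 (r,kernel):
  lvl0: tbl 0x24, slot 26 ⇒ 0x3F007 (P1/RW1/US1/PS0)
  lvl1: tbl 0x3F, slot 15 ⇒ 0x43007 (P1/RW1/US1/PS0)
  lvl2: tbl 0x43, slot 29 ⇒ 0x47007 (P1/RW1/US1/PS0)
  lvl3: tbl 0x47, slot 22 ⇒ 0x48007 (P1/RW1/US1/PS0)
  → PA=0x489B8  (4 entries read)
#4 VA=0x68381800D09 (r,kernel):
  lvl0: tbl 0x24, slot 13 ⇒ 0x49007 (P1/RW1/US1/PS0)
  lvl1: tbl 0x49, slot 14 ⇒ 0x4B007 (P1/RW1/US1/PS0)
  lvl2: tbl 0x4B, slot 12 ⇒ 0x16000 (P0/RW0/US0/PS0)
  → PAGE_NOT_PRESENT  (3 entries read)
#5 VA=0x6044360F0BE (r,kernel):
  lvl0: tbl 0x24, slot 12 ⇒ 0x4C007 (P1/RW1/US1/PS0)
  lvl1: tbl 0x4C, slot 17 ⇒ 0x4D007 (P1/RW1/US1/PS0)
  lvl2: tbl 0x4D, slot 27 ⇒ 0x50007 (P1/RW1/US1/PS0)
  lvl3: tbl 0x50, slot 15 ⇒ 0x52007 (P1/RW1/US1/PS0)
  → PA=0x520BE  (4 entries read)
#6 VA=0xC0282601D45 (r,kernel):
  TLB hit vpn=0xC0282601 → PA=0x2ED45
#7 VA=0xC8640000776 (r,kernel):
  lvl0: tbl 0x24, slot 25 ⇒ 0x55007 (P1/RW1/US1/PS0)
  lvl1: tbl 0x55, slot 25 ⇒ 0x5C002 (P0/RW1/US0/PS0)
  → PAGE_NOT_PRESENT  (2 entries read)

Entries read for #3: 4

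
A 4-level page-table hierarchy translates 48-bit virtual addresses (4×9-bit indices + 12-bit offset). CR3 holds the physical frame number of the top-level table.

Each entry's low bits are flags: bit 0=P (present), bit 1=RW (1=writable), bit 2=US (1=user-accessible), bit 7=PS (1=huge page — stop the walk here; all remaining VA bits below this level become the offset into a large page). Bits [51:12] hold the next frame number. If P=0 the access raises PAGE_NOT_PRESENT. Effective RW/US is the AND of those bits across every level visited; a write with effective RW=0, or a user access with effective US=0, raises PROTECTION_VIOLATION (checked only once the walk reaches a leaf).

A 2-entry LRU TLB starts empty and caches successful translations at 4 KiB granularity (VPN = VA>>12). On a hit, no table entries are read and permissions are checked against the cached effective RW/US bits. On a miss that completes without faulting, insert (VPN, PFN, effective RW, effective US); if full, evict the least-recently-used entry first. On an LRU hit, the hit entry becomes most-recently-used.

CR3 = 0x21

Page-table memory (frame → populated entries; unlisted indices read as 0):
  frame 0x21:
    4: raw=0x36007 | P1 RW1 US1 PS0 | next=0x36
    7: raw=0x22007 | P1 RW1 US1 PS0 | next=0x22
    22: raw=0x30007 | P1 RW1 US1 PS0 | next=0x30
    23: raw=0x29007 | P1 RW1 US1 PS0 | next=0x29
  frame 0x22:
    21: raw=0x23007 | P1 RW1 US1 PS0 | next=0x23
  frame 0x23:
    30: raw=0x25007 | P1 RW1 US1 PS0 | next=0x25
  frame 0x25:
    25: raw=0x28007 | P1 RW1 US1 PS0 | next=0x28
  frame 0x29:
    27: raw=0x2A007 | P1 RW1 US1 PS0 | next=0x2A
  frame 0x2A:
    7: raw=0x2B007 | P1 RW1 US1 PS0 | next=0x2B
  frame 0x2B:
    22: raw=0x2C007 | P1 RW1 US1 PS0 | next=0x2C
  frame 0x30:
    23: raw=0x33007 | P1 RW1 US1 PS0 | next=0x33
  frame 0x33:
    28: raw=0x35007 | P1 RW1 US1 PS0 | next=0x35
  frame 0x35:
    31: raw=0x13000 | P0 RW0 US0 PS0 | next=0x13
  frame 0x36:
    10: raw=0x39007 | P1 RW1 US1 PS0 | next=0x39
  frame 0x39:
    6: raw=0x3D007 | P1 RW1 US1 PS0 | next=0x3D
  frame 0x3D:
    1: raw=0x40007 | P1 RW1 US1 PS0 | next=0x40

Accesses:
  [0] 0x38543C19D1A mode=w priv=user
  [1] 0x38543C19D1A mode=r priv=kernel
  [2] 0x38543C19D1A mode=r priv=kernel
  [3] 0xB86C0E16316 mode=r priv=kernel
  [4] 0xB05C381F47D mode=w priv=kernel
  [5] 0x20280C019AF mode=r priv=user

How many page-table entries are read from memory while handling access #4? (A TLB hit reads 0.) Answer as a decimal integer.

Walk each access:
#0 VA=0x38543C19D1A (w,user):
  L0: frame=0x21 idx=7 entry=0x22007 [P=1 RW=1 US=1 PS=0]
  L1: frame=0x22 idx=21 entry=0x23007 [P=1 RW=1 US=1 PS=0]
  L2: frame=0x23 idx=30 entry=0x25007 [P=1 RW=1 US=1 PS=0]
  L3: frame=0x25 idx=25 entry=0x28007 [P=1 RW=1 US=1 PS=0]
  → PA=0x28D1A  (4 entries read)
#1 VA=0x38543C19D1A (r,kernel):
  TLB hit vpn=0x38543C19 → PA=0x28D1A
#2 VA=0x38543C19D1A (r,kernel):
  TLB hit vpn=0x38543C19 → PA=0x28D1A
#3 VA=0xB86C0E16316 (r,kernel):
  L0: frame=0x21 idx=23 entry=0x29007 [P=1 RW=1 US=1 PS=0]
  L1: frame=0x29 idx=27 entry=0x2A007 [P=1 RW=1 US=1 PS=0]
  L2: frame=0x2A idx=7 entry=0x2B007 [P=1 RW=1 US=1 PS=0]
  L3: frame=0x2B idx=22 entry=0x2C007 [P=1 RW=1 US=1 PS=0]
  → PA=0x2C316  (4 entries read)
#4 VA=0xB05C381F47D (w,kernel):
  L0: frame=0x21 idx=22 entry=0x30007 [P=1 RW=1 US=1 PS=0]
  L1: frame=0x30 idx=23 entry=0x33007 [P=1 RW=1 US=1 PS=0]
  L2: frame=0x33 idx=28 entry=0x35007 [P=1 RW=1 US=1 PS=0]
  L3: frame=0x35 idx=31 entry=0x13000 [P=0 RW=0 US=0 PS=0]
  ⇒ fault: PAGE_NOT_PRESENT  — 4 lookups
#5 VA=0x20280C019AF (r,user):
  L0: frame=0x21 idx=4 entry=0x36007 [P=1 RW=1 US=1 PS=0]
  L1: frame=0x36 idx=10 entry=0x39007 [P=1 RW=1 US=1 PS=0]
  L2: frame=0x39 idx=6 entry=0x3D007 [P=1 RW=1 US=1 PS=0]
  L3: frame=0x3D idx=1 entry=0x40007 [P=1 RW=1 US=1 PS=0]
  → PA=0x409AF  (4 entries read)

Entries read for #4: 4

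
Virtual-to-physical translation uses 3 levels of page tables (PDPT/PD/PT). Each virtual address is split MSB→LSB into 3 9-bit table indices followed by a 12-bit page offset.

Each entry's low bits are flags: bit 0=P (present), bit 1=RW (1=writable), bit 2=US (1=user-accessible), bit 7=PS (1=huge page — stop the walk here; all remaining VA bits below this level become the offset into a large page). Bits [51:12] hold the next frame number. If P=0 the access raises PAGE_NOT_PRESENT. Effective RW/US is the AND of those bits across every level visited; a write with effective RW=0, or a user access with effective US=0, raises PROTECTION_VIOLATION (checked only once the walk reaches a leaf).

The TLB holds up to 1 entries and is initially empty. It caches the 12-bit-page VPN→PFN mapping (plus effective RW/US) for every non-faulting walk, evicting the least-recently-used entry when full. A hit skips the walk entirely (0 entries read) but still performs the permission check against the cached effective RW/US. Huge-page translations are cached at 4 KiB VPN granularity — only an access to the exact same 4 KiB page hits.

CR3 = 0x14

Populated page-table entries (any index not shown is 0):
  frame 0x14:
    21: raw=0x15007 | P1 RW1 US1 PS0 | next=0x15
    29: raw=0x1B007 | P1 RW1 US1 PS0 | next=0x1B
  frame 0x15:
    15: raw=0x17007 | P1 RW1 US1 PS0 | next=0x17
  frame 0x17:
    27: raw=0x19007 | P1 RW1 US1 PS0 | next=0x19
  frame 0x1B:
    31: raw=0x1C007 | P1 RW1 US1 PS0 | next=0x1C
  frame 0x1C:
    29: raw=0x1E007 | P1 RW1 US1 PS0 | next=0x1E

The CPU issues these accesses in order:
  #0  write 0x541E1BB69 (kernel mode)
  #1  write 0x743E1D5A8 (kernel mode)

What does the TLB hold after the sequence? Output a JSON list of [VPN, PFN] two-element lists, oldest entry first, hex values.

Trace:
#0 VA=0x541E1BB69 (w,kernel):
  L0 @0x14[21] → 0x15007  P=1,RW=1,US=1,PS=0
  L1 @0x15[15] → 0x17007  P=1,RW=1,US=1,PS=0
  L2 @0x17[27] → 0x19007  P=1,RW=1,US=1,PS=0
  → PA=0x19B69  (3 entries read)
#1 VA=0x743E1D5A8 (w,kernel):
  L0 @0x14[29] → 0x1B007  P=1,RW=1,US=1,PS=0
  L1 @0x1B[31] → 0x1C007  P=1,RW=1,US=1,PS=0
  L2 @0x1C[29] → 0x1E007  P=1,RW=1,US=1,PS=0
  → PA=0x1E5A8  (3 entries read)

TLB: [["0x743E1D", "0x1E"]]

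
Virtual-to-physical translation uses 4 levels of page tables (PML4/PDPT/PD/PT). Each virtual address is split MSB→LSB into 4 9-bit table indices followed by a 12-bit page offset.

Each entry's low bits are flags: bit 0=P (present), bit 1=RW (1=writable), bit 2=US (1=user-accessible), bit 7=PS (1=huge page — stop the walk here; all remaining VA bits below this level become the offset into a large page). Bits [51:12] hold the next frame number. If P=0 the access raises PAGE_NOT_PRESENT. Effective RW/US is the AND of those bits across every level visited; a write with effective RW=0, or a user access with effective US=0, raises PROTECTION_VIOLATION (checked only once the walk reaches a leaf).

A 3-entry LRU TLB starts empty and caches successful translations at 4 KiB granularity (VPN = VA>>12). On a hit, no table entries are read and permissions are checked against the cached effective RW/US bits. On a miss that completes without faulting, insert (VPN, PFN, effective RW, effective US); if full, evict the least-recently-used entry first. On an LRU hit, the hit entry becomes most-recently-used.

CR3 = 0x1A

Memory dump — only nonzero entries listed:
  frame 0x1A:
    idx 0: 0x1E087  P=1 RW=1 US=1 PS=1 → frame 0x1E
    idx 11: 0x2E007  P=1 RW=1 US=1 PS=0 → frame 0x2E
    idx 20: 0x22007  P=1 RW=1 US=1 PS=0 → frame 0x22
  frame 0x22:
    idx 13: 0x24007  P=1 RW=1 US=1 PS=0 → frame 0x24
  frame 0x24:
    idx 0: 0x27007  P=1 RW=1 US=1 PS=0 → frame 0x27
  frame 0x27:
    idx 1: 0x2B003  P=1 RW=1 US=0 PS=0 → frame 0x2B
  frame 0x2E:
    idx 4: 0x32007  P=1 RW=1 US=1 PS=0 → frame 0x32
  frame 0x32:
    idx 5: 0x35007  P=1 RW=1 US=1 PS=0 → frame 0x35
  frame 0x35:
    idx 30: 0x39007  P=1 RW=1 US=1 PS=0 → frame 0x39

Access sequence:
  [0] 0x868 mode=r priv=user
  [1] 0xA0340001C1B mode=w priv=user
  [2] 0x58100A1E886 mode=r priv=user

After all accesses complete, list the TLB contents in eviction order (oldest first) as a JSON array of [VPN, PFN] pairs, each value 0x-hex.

Walk each access:
#0 VA=0x868 (r,user):
  lvl0: tbl 0x1A, slot 0 ⇒ 0x1E087 (P1/RW1/US1/PS1)
  ⇒ phys 0x1E868 (huge @L0)  [1 reads]
#1 VA=0xA0340001C1B (w,user):
  lvl0: tbl 0x1A, slot 20 ⇒ 0x22007 (P1/RW1/US1/PS0)
  lvl1: tbl 0x22, slot 13 ⇒ 0x24007 (P1/RW1/US1/PS0)
  lvl2: tbl 0x24, slot 0 ⇒ 0x27007 (P1/RW1/US1/PS0)
  lvl3: tbl 0x27, slot 1 ⇒ 0x2B003 (P1/RW1/US0/PS0)
  ⇒ fault: PROTECTION_VIOLATION  — 4 lookups
#2 VA=0x58100A1E886 (r,user):
  lvl0: tbl 0x1A, slot 11 ⇒ 0x2E007 (P1/RW1/US1/PS0)
  lvl1: tbl 0x2E, slot 4 ⇒ 0x32007 (P1/RW1/US1/PS0)
  lvl2: tbl 0x32, slot 5 ⇒ 0x35007 (P1/RW1/US1/PS0)
  lvl3: tbl 0x35, slot 30 ⇒ 0x39007 (P1/RW1/US1/PS0)
  ⇒ phys 0x39886  [4 reads]

TLB: [["0x0", "0x1E"], ["0x58100A1E", "0x39"]]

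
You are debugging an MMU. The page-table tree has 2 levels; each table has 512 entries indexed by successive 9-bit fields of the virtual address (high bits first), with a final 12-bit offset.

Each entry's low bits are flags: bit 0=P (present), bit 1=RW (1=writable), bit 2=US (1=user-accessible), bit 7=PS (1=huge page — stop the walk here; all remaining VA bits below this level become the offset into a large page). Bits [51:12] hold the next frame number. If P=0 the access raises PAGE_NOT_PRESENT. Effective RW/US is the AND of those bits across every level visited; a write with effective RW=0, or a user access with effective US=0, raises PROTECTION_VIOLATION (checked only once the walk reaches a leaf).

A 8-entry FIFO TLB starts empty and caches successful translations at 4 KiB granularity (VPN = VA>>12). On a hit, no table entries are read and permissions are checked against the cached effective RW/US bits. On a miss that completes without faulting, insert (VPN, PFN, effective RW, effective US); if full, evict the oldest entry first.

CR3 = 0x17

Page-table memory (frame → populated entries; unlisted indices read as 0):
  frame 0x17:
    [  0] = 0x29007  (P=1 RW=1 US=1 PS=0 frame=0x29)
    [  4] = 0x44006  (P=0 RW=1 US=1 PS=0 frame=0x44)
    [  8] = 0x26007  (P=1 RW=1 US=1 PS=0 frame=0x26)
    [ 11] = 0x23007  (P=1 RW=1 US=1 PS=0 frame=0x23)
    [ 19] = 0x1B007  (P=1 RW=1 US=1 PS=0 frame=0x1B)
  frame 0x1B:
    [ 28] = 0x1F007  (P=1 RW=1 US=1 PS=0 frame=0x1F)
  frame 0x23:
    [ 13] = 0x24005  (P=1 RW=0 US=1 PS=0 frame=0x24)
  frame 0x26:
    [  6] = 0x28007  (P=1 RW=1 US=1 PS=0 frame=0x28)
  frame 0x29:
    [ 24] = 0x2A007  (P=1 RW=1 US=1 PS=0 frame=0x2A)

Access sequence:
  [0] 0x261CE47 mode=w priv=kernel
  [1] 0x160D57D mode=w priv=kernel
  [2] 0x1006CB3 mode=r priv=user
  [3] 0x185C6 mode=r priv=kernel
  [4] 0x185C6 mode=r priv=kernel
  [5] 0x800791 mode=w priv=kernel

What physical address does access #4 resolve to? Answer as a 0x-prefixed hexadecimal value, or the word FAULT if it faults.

Per-access translation:
#0 VA=0x261CE47 (w,kernel):
  [0] read 0x17 idx=19: raw=0x1B007 flags P=1 W=1 U=1 S=0
  [1] read 0x1B idx=28: raw=0x1F007 flags P=1 W=1 U=1 S=0
  → PA=0x1FE47  (2 entries read)
#1 VA=0x160D57D (w,kernel):
  [0] read 0x17 idx=11: raw=0x23007 flags P=1 W=1 U=1 S=0
  [1] read 0x23 idx=13: raw=0x24005 flags P=1 W=0 U=1 S=0
  ✗ PROTECTION_VIOLATION  [2 reads]
#2 VA=0x1006CB3 (r,user):
  [0] read 0x17 idx=8: raw=0x26007 flags P=1 W=1 U=1 S=0
  [1] read 0x26 idx=6: raw=0x28007 flags P=1 W=1 U=1 S=0
  → PA=0x28CB3  (2 entries read)
#3 VA=0x185C6 (r,kernel):
  [0] read 0x17 idx=0: raw=0x29007 flags P=1 W=1 U=1 S=0
  [1] read 0x29 idx=24: raw=0x2A007 flags P=1 W=1 U=1 S=0
  → PA=0x2A5C6  (2 entries read)
#4 VA=0x185C6 (r,kernel):
  TLB hit vpn=0x18 → PA=0x2A5C6
#5 VA=0x800791 (w,kernel):
  [0] read 0x17 idx=4: raw=0x44006 flags P=0 W=1 U=1 S=0
  ✗ PAGE_NOT_PRESENT  [1 reads]

Access #4 PA: 0x2A5C6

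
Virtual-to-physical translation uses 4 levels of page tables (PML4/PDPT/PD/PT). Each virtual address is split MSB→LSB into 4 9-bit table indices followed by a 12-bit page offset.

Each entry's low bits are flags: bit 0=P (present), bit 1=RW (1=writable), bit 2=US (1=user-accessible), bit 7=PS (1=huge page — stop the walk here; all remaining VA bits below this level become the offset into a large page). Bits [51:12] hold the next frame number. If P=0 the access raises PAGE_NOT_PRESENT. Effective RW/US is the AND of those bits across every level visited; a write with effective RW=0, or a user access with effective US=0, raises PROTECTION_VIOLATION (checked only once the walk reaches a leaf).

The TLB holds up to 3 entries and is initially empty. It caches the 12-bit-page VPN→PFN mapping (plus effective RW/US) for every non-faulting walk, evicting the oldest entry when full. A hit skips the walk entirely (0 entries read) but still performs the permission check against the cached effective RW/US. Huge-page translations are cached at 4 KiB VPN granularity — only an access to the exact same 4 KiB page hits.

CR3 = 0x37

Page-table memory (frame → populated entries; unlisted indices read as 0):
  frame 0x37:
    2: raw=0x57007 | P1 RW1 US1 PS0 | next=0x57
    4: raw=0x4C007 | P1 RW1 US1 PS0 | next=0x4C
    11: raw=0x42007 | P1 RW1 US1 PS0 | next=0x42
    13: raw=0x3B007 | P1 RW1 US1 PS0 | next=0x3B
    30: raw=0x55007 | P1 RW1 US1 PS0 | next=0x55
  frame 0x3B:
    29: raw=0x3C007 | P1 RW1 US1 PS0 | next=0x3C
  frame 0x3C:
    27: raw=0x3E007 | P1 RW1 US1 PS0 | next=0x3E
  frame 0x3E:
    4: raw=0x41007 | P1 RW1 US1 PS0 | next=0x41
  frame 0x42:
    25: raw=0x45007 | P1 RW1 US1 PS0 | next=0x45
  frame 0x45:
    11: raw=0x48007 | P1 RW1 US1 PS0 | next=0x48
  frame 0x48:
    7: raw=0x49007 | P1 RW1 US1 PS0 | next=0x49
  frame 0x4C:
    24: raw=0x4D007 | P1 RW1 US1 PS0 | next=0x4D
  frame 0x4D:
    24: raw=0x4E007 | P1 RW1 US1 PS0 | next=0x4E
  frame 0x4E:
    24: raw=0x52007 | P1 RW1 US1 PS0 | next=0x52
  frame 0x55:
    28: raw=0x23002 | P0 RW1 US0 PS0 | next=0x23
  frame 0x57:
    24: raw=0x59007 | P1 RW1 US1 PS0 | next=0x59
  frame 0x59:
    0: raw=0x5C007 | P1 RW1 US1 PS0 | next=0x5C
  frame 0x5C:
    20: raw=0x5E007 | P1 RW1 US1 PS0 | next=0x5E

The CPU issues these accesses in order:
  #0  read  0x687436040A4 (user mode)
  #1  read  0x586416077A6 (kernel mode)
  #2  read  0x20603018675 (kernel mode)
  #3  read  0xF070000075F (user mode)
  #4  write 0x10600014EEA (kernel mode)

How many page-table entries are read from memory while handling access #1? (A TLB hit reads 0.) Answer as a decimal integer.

Per-access translation:
#0 VA=0x687436040A4 (r,user):
  L0 @0x37[13] → 0x3B007  P=1,RW=1,US=1,PS=0
  L1 @0x3B[29] → 0x3C007  P=1,RW=1,US=1,PS=0
  L2 @0x3C[27] → 0x3E007  P=1,RW=1,US=1,PS=0
  L3 @0x3E[4] → 0x41007  P=1,RW=1,US=1,PS=0
  → PA=0x410A4  (4 entries read)
#1 VA=0x586416077A6 (r,kernel):
  L0 @0x37[11] → 0x42007  P=1,RW=1,US=1,PS=0
  L1 @0x42[25] → 0x45007  P=1,RW=1,US=1,PS=0
  L2 @0x45[11] → 0x48007  P=1,RW=1,US=1,PS=0
  L3 @0x48[7] → 0x49007  P=1,RW=1,US=1,PS=0
  → PA=0x497A6  (4 entries read)
#2 VA=0x20603018675 (r,kernel):
  L0 @0x37[4] → 0x4C007  P=1,RW=1,US=1,PS=0
  L1 @0x4C[24] → 0x4D007  P=1,RW=1,US=1,PS=0
  L2 @0x4D[24] → 0x4E007  P=1,RW=1,US=1,PS=0
  L3 @0x4E[24] → 0x52007  P=1,RW=1,US=1,PS=0
  → PA=0x52675  (4 entries read)
#3 VA=0xF070000075F (r,user):
  L0 @0x37[30] → 0x55007  P=1,RW=1,US=1,PS=0
  L1 @0x55[28] → 0x23002  P=0,RW=1,US=0,PS=0
  ✗ PAGE_NOT_PRESENT  [2 reads]
#4 VA=0x10600014EEA (w,kernel):
  L0 @0x37[2] → 0x57007  P=1,RW=1,US=1,PS=0
  L1 @0x57[24] → 0x59007  P=1,RW=1,US=1,PS=0
  L2 @0x59[0] → 0x5C007  P=1,RW=1,US=1,PS=0
  L3 @0x5C[20] → 0x5E007  P=1,RW=1,US=1,PS=0
  → PA=0x5EEEA  (4 entries read)

Entries read for #1: 4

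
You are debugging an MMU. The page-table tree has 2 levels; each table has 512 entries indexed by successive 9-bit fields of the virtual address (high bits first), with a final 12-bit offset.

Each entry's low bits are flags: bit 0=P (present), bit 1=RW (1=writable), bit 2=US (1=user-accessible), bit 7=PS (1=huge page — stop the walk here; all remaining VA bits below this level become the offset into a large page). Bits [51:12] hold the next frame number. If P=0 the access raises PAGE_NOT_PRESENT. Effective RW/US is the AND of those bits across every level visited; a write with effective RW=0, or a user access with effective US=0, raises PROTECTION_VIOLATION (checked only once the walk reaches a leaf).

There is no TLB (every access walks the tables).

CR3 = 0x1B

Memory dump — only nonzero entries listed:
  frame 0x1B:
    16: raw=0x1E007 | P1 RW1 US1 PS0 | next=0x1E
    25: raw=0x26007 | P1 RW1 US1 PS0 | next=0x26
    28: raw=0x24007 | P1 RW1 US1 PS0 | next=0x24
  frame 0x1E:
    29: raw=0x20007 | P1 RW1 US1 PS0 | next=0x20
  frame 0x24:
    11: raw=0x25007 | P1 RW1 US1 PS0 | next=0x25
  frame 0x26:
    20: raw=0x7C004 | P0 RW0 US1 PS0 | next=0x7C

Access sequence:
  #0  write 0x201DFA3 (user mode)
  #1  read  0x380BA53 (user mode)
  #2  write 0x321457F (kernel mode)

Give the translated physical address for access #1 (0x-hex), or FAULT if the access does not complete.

Per-access translation:
#0 VA=0x201DFA3 (w,user):
  L0: frame=0x1B idx=16 entry=0x1E007 [P=1 RW=1 US=1 PS=0]
  L1: frame=0x1E idx=29 entry=0x20007 [P=1 RW=1 US=1 PS=0]
  → PA=0x20FA3  (2 entries read)
#1 VA=0x380BA53 (r,user):
  L0: frame=0x1B idx=28 entry=0x24007 [P=1 RW=1 US=1 PS=0]
  L1: frame=0x24 idx=11 entry=0x25007 [P=1 RW=1 US=1 PS=0]
  → PA=0x25A53  (2 entries read)
#2 VA=0x321457F (w,kernel):
  L0: frame=0x1B idx=25 entry=0x26007 [P=1 RW=1 US=1 PS=0]
  L1: frame=0x26 idx=20 entry=0x7C004 [P=0 RW=0 US=1 PS=0]
  ⇒ fault: PAGE_NOT_PRESENT  — 2 lookups

Access #1 PA: 0x25A53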